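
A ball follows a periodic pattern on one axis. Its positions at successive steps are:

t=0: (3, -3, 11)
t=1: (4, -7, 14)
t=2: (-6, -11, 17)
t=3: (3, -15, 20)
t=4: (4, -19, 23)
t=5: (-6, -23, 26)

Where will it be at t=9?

The first coordinate repeats the cycle [3, 4, -6] with period 3; step 9 mod 3 = 0, giving 3.
The second coordinate changes by -4 each step, so at step 9 it is -3 + 9·(-4) = -39.
The third coordinate changes by +3 each step, so at step 9 it is 11 + 9·(3) = 38.

(3, -39, 38)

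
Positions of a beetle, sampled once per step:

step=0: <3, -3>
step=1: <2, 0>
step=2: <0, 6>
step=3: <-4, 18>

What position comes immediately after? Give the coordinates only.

The jumps are <-1, +3>, <-2, +6>, <-4, +12> — a geometric progression with ratio 2.
step 4: <-4, 18> + <-8, +24> → <-12, 42>

<-12, 42>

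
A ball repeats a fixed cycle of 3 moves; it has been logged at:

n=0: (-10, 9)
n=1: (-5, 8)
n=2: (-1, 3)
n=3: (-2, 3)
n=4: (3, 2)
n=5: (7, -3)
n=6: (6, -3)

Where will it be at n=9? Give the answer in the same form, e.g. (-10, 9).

The moves between consecutive positions are (+5, -1), (+4, -5), (-1, +0), (+5, -1), (+4, -5), (-1, +0); they repeat the 3-cycle [(+5, -1), (+4, -5), (-1, +0)].
step 7: apply (+5, -1) → (11, -4)
step 8: apply (+4, -5) → (15, -9)
step 9: apply (-1, +0) → (14, -9)

(14, -9)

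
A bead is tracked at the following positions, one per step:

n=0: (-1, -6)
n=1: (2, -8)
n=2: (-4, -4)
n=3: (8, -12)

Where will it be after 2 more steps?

(32, -28)

Consecutive displacements (+3, -2), (-6, +4), (+12, -8) scale by a factor of -2 each step.
step 4: (8, -12) + (-24, +16) → (-16, 4)
step 5: (-16, 4) + (+48, -32) → (32, -28)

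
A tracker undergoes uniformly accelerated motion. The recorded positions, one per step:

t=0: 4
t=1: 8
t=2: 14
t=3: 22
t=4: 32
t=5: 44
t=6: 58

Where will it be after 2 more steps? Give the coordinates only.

92

First differences are +4, +6, +8, +10, +12, +14; their common second difference is +2 (constant acceleration).
step 7: 58 + 16 → 74
step 8: 74 + 18 → 92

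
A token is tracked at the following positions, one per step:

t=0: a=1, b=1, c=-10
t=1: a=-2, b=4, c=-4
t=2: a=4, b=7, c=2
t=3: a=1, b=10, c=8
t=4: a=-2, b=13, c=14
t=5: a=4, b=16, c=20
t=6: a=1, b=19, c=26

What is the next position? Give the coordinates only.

a=-2, b=22, c=32

The a coordinate repeats the cycle [1, -2, 4] with period 3; step 7 mod 3 = 1, giving -2.
The b coordinate changes by +3 each step, so at step 7 it is 1 + 7·(3) = 22.
The c coordinate changes by +6 each step, so at step 7 it is -10 + 7·(6) = 32.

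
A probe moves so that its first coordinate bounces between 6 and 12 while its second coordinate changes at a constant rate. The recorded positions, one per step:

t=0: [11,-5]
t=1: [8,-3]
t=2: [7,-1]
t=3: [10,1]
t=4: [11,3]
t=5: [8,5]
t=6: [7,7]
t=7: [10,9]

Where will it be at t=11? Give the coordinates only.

[10,17]

The first coordinate reflects between 6 and 12, moving 3 per step.
  step 8: 10 → 11
  step 9: 11 → 8
  step 10: 8 → 7
  step 11: 7 → 10
The second coordinate changes by +2 each step: at step 11 it is 17.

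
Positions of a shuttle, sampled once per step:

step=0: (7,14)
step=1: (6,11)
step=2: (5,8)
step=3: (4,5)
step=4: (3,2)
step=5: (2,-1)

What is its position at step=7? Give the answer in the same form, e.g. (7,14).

(0,-7)

Constant displacement of (-1,-3) per step.
step 6: (2,-1) + (-1,-3) → (1,-4)
step 7: (1,-4) + (-1,-3) → (0,-7)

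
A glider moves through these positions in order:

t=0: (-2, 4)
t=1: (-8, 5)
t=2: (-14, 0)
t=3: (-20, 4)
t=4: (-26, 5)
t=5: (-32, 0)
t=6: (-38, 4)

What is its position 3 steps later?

The first coordinate changes by -6 each step, so at step 9 it is -2 + 9·(-6) = -56.
The second coordinate repeats the cycle [4, 5, 0] with period 3; step 9 mod 3 = 0, giving 4.

(-56, 4)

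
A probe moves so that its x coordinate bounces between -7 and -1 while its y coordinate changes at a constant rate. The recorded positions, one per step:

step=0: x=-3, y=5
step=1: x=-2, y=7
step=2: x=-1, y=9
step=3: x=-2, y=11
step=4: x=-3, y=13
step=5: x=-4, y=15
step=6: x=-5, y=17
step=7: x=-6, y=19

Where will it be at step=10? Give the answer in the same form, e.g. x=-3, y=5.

x=-5, y=25

The x coordinate travels 1 per step and bounces off the walls at -7 and -1.
  step 8: -6 → -7
  step 9: -7 → -6
  step 10: -6 → -5
The y coordinate changes by +2 each step: at step 10 it is 25.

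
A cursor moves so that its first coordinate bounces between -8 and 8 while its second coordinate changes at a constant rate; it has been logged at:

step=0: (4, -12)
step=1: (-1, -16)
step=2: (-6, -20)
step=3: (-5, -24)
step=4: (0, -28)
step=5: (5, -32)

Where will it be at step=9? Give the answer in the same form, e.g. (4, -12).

The first coordinate reflects between -8 and 8, moving 5 per step.
  step 6: 5 → 6
  step 7: 6 → 1
  step 8: 1 → -4
  step 9: -4 → -7
The second coordinate changes by -4 each step: at step 9 it is -48.

(-7, -48)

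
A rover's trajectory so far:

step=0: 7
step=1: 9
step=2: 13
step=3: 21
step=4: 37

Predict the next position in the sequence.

69

Consecutive displacements +2, +4, +8, +16 scale by a factor of 2 each step.
step 5: 37 + 32 → 69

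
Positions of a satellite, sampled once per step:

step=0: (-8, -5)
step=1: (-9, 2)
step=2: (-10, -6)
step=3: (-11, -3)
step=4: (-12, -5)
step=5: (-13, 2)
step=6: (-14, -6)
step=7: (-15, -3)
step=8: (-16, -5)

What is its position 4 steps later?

First: linear, -1 per step → -20 at step 12.
Second: cycles through -5, 2, -6, -3 every 4 steps. Step 12 lands at position 0 of the cycle → -5.

(-20, -5)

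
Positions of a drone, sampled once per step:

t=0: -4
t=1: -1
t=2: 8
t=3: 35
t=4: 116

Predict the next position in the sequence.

Step-to-step displacements: +3, +9, +27, +81; each is 3× the previous.
step 5: 116 + 243 → 359

359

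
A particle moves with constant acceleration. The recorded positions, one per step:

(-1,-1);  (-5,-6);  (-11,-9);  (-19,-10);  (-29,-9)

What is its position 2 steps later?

First differences are (-4,-5), (-6,-3), (-8,-1), (-10,+1); their common second difference is (-2,+2) (constant acceleration).
step 5: (-29,-9) + (-12,+3) → (-41,-6)
step 6: (-41,-6) + (-14,+5) → (-55,-1)

(-55,-1)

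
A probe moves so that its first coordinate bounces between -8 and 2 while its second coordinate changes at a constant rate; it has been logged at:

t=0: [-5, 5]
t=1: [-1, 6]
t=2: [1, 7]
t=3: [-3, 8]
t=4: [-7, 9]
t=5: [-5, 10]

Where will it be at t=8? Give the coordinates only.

[-3, 13]

The first coordinate reflects between -8 and 2, moving 4 per step.
  step 6: -5 → -1
  step 7: -1 → 1
  step 8: 1 → -3
The second coordinate changes by +1 each step: at step 8 it is 13.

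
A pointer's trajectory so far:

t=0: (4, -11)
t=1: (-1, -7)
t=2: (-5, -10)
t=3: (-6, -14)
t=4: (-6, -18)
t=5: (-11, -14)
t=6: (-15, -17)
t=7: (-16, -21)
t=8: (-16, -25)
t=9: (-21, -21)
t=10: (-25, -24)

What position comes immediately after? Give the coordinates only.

(-26, -28)

Differencing gives (-5, +4), (-4, -3), (-1, -4), (+0, -4), (-5, +4), (-4, -3), (-1, -4), (+0, -4), (-5, +4), (-4, -3). This is the pattern (-5, +4), (-4, -3), (-1, -4), (+0, -4) repeated.
step 11: apply (-1, -4) → (-26, -28)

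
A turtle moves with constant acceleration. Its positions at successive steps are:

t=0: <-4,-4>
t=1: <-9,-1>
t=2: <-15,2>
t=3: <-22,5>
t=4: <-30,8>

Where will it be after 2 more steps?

First differences are <-5,+3>, <-6,+3>, <-7,+3>, <-8,+3>; their common second difference is <-1,+0> (constant acceleration).
step 5: <-30,8> + <-9,+3> → <-39,11>
step 6: <-39,11> + <-10,+3> → <-49,14>

<-49,14>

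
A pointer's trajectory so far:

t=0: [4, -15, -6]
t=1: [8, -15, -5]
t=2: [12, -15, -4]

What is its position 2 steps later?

The position changes by [+4, +0, +1] every step.
step 3: [12, -15, -4] + [+4, +0, +1] → [16, -15, -3]
step 4: [16, -15, -3] + [+4, +0, +1] → [20, -15, -2]

[20, -15, -2]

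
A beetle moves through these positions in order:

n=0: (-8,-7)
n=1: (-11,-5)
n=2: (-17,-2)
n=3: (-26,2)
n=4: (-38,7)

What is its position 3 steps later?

(-92,28)

First differences are (-3,+2), (-6,+3), (-9,+4), (-12,+5); their common second difference is (-3,+1) (constant acceleration).
step 5: (-38,7) + (-15,+6) → (-53,13)
step 6: (-53,13) + (-18,+7) → (-71,20)
step 7: (-71,20) + (-21,+8) → (-92,28)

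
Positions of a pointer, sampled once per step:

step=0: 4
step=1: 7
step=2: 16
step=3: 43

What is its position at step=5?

367

Step-to-step displacements: +3, +9, +27; each is 3× the previous.
step 4: 43 + 81 → 124
step 5: 124 + 243 → 367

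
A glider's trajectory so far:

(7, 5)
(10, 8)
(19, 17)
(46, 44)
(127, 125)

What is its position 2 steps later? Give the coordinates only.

(1099, 1097)

Consecutive displacements (+3, +3), (+9, +9), (+27, +27), (+81, +81) scale by a factor of 3 each step.
step 5: (127, 125) + (+243, +243) → (370, 368)
step 6: (370, 368) + (+729, +729) → (1099, 1097)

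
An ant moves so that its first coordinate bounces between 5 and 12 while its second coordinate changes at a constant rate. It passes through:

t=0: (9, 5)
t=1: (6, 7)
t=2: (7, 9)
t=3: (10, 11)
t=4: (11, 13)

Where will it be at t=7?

(8, 19)

The first coordinate travels 3 per step and bounces off the walls at 5 and 12.
  step 5: 11 → 8
  step 6: 8 → 5
  step 7: 5 → 8
The second coordinate changes by +2 each step: at step 7 it is 19.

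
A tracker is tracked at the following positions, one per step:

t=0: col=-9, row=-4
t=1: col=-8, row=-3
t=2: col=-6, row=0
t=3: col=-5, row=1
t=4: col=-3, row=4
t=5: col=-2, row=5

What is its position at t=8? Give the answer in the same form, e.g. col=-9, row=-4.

col=3, row=12

The moves between consecutive positions are (+1, +1), (+2, +3), (+1, +1), (+2, +3), (+1, +1); they repeat the 2-cycle [(+1, +1), (+2, +3)].
step 6: apply (+2, +3) → col=0, row=8
step 7: apply (+1, +1) → col=1, row=9
step 8: apply (+2, +3) → col=3, row=12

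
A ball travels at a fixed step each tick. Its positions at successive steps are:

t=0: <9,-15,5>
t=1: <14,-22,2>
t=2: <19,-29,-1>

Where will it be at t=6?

Each step adds <+5,-7,-3> to the position.
step 3: <19,-29,-1> + <+5,-7,-3> → <24,-36,-4>
step 4: <24,-36,-4> + <+5,-7,-3> → <29,-43,-7>
step 5: <29,-43,-7> + <+5,-7,-3> → <34,-50,-10>
step 6: <34,-50,-10> + <+5,-7,-3> → <39,-57,-13>

<39,-57,-13>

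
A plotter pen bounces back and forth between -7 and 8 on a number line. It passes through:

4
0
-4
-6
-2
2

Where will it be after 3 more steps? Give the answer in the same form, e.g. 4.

The value travels 4 per step and bounces off the walls at -7 and 8.
  step 6: 2 → 6
  step 7: 6 → 6
  step 8: 6 → 2

2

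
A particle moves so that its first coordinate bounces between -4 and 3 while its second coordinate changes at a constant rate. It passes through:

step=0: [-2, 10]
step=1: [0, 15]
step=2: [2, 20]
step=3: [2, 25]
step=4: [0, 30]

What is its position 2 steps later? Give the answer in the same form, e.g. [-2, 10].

[-4, 40]

The first coordinate reflects between -4 and 3, moving 2 per step.
  step 5: 0 → -2
  step 6: -2 → -4
The second coordinate changes by +5 each step: at step 6 it is 40.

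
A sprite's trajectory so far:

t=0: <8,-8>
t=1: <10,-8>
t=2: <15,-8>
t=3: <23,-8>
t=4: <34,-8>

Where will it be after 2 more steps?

<65,-8>

First differences are <+2,+0>, <+5,+0>, <+8,+0>, <+11,+0>; their common second difference is <+3,+0> (constant acceleration).
step 5: <34,-8> + <+14,+0> → <48,-8>
step 6: <48,-8> + <+17,+0> → <65,-8>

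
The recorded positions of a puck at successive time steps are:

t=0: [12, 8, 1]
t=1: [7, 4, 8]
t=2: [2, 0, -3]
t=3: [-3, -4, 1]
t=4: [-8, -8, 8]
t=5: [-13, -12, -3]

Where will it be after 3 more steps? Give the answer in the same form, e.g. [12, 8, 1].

[-28, -24, -3]

First: linear, -5 per step → -28 at step 8.
Second: linear, -4 per step → -24 at step 8.
Third: cycles through 1, 8, -3 every 3 steps. Step 8 lands at position 2 of the cycle → -3.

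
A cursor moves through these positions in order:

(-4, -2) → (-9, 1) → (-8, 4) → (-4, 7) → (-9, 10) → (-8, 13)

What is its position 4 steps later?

(-4, 25)

The first coordinate repeats the cycle [-4, -9, -8] with period 3; step 9 mod 3 = 0, giving -4.
The second coordinate changes by +3 each step, so at step 9 it is -2 + 9·(3) = 25.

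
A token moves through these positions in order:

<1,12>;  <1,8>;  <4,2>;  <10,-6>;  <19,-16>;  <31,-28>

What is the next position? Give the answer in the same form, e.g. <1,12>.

First differences are <+0,-4>, <+3,-6>, <+6,-8>, <+9,-10>, <+12,-12>; their common second difference is <+3,-2> (constant acceleration).
step 6: <31,-28> + <+15,-14> → <46,-42>

<46,-42>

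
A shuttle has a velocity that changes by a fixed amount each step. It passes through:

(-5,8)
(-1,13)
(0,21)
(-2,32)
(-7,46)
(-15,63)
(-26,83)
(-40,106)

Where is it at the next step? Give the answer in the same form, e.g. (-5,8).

Successive displacements: (+4,+5), (+1,+8), (-2,+11), (-5,+14), (-8,+17), (-11,+20), (-14,+23) — each changes by (-3,+3).
step 8: (-40,106) + (-17,+26) → (-57,132)

(-57,132)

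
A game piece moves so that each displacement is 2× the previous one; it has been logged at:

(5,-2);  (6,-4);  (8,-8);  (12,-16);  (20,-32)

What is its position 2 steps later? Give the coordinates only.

The jumps are (+1,-2), (+2,-4), (+4,-8), (+8,-16) — a geometric progression with ratio 2.
step 5: (20,-32) + (+16,-32) → (36,-64)
step 6: (36,-64) + (+32,-64) → (68,-128)

(68,-128)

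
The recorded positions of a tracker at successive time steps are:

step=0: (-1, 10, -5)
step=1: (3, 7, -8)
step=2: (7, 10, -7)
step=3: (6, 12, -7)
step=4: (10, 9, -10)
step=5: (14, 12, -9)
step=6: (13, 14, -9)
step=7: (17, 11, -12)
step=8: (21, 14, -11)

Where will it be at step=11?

The moves between consecutive positions are (+4, -3, -3), (+4, +3, +1), (-1, +2, +0), (+4, -3, -3), (+4, +3, +1), (-1, +2, +0), (+4, -3, -3), (+4, +3, +1); they repeat the 3-cycle [(+4, -3, -3), (+4, +3, +1), (-1, +2, +0)].
step 9: apply (-1, +2, +0) → (20, 16, -11)
step 10: apply (+4, -3, -3) → (24, 13, -14)
step 11: apply (+4, +3, +1) → (28, 16, -13)

(28, 16, -13)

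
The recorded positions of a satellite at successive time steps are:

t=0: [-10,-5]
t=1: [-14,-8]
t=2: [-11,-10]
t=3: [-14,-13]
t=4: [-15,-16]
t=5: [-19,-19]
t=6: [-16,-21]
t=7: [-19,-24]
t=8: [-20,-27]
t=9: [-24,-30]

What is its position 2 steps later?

[-24,-35]

The moves between consecutive positions are [-4,-3], [+3,-2], [-3,-3], [-1,-3], [-4,-3], [+3,-2], [-3,-3], [-1,-3], [-4,-3]; they repeat the 4-cycle [[-4,-3], [+3,-2], [-3,-3], [-1,-3]].
step 10: apply [+3,-2] → [-21,-32]
step 11: apply [-3,-3] → [-24,-35]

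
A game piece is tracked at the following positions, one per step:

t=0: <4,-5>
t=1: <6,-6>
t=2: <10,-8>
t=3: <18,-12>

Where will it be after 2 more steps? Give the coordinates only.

<66,-36>

The jumps are <+2,-1>, <+4,-2>, <+8,-4> — a geometric progression with ratio 2.
step 4: <18,-12> + <+16,-8> → <34,-20>
step 5: <34,-20> + <+32,-16> → <66,-36>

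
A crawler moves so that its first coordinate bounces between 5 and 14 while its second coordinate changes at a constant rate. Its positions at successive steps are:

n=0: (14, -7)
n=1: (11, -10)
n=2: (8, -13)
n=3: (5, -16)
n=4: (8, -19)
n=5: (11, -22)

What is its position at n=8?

(8, -31)

The first coordinate reflects between 5 and 14, moving 3 per step.
  step 6: 11 → 14
  step 7: 14 → 11
  step 8: 11 → 8
The second coordinate changes by -3 each step: at step 8 it is -31.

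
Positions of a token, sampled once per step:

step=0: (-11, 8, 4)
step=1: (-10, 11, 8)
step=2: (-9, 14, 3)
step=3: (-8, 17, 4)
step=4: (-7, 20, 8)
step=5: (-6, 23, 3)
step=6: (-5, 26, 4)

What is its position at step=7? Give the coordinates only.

The first coordinate changes by +1 each step, so at step 7 it is -11 + 7·(1) = -4.
The second coordinate changes by +3 each step, so at step 7 it is 8 + 7·(3) = 29.
The third coordinate repeats the cycle [4, 8, 3] with period 3; step 7 mod 3 = 1, giving 8.

(-4, 29, 8)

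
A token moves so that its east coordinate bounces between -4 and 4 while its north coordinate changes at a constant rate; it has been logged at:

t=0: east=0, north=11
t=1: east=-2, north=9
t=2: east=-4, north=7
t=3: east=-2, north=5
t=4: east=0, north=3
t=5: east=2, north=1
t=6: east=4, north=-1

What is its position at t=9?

The east coordinate reflects between -4 and 4, moving 2 per step.
  step 7: 4 → 2
  step 8: 2 → 0
  step 9: 0 → -2
The north coordinate changes by -2 each step: at step 9 it is -7.

east=-2, north=-7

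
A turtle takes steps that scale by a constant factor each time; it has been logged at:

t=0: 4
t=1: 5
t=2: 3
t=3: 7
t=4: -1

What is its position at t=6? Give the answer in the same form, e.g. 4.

-17

Consecutive displacements +1, -2, +4, -8 scale by a factor of -2 each step.
step 5: -1 + 16 → 15
step 6: 15 − 32 → -17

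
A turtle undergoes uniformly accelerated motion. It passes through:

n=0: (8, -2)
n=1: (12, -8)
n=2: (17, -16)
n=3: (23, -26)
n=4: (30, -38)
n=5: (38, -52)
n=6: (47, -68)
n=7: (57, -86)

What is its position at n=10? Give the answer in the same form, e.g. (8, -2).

Successive displacements: (+4, -6), (+5, -8), (+6, -10), (+7, -12), (+8, -14), (+9, -16), (+10, -18) — each changes by (+1, -2).
step 8: (57, -86) + (+11, -20) → (68, -106)
step 9: (68, -106) + (+12, -22) → (80, -128)
step 10: (80, -128) + (+13, -24) → (93, -152)

(93, -152)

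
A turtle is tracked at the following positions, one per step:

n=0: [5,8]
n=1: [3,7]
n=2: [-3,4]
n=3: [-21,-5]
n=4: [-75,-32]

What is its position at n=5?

Step-to-step displacements: [-2,-1], [-6,-3], [-18,-9], [-54,-27]; each is 3× the previous.
step 5: [-75,-32] + [-162,-81] → [-237,-113]

[-237,-113]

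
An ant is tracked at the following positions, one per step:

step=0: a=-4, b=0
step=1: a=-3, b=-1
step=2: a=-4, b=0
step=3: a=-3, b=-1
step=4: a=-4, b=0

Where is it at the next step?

Step-to-step displacements: (+1, -1), (-1, +1), (+1, -1), (-1, +1); each is -1× the previous.
step 5: a=-4, b=0 + (+1, -1) → a=-3, b=-1

a=-3, b=-1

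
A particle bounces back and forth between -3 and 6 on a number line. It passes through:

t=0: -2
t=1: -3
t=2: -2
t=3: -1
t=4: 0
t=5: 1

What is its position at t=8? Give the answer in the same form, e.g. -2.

The value travels 1 per step and bounces off the walls at -3 and 6.
  step 6: 1 → 2
  step 7: 2 → 3
  step 8: 3 → 4

4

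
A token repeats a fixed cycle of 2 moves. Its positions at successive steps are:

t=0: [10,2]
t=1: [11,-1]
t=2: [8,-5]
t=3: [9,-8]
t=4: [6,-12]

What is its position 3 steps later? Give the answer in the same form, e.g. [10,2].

Differencing gives [+1,-3], [-3,-4], [+1,-3], [-3,-4]. This is the pattern [+1,-3], [-3,-4] repeated.
step 5: apply [+1,-3] → [7,-15]
step 6: apply [-3,-4] → [4,-19]
step 7: apply [+1,-3] → [5,-22]

[5,-22]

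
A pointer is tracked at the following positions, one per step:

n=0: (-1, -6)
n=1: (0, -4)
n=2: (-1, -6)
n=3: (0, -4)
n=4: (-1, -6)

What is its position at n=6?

(-1, -6)

The jumps are (+1, +2), (-1, -2), (+1, +2), (-1, -2) — a geometric progression with ratio -1.
step 5: (-1, -6) + (+1, +2) → (0, -4)
step 6: (0, -4) + (-1, -2) → (-1, -6)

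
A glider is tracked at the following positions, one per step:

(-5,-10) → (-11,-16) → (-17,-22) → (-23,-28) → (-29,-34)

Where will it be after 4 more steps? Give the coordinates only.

Each step adds (-6,-6) to the position.
step 5: (-29,-34) + (-6,-6) → (-35,-40)
step 6: (-35,-40) + (-6,-6) → (-41,-46)
step 7: (-41,-46) + (-6,-6) → (-47,-52)
step 8: (-47,-52) + (-6,-6) → (-53,-58)

(-53,-58)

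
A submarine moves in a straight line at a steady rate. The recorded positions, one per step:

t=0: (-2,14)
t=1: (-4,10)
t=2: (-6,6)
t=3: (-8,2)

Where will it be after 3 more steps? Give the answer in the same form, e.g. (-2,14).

(-14,-10)

The position changes by (-2,-4) every step.
step 4: (-8,2) + (-2,-4) → (-10,-2)
step 5: (-10,-2) + (-2,-4) → (-12,-6)
step 6: (-12,-6) + (-2,-4) → (-14,-10)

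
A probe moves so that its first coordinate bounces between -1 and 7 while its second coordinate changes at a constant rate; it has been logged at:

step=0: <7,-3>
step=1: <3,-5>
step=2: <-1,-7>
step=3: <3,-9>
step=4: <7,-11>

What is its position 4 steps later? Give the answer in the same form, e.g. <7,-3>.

<7,-19>

The first coordinate travels 4 per step and bounces off the walls at -1 and 7.
  step 5: 7 → 3
  step 6: 3 → -1
  step 7: -1 → 3
  step 8: 3 → 7
The second coordinate changes by -2 each step: at step 8 it is -19.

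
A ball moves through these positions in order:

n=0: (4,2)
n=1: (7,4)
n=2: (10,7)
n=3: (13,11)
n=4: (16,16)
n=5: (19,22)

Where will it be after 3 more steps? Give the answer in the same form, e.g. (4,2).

(28,46)

Taking differences between consecutive positions: (+3,+2), (+3,+3), (+3,+4), (+3,+5), (+3,+6). These grow by (+0,+1) each step.
step 6: (19,22) + (+3,+7) → (22,29)
step 7: (22,29) + (+3,+8) → (25,37)
step 8: (25,37) + (+3,+9) → (28,46)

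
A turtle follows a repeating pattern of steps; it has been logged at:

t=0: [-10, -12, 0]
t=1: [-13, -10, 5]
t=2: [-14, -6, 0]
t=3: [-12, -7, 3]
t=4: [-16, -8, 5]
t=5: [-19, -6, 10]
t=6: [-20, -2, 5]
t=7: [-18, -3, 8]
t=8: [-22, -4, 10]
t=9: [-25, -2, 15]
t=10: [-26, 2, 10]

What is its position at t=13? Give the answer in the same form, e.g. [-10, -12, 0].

Step-to-step displacements: [-3, +2, +5], [-1, +4, -5], [+2, -1, +3], [-4, -1, +2], [-3, +2, +5], [-1, +4, -5], [+2, -1, +3], [-4, -1, +2], [-3, +2, +5], [-1, +4, -5] — a repeating cycle of length 4.
step 11: apply [+2, -1, +3] → [-24, 1, 13]
step 12: apply [-4, -1, +2] → [-28, 0, 15]
step 13: apply [-3, +2, +5] → [-31, 2, 20]

[-31, 2, 20]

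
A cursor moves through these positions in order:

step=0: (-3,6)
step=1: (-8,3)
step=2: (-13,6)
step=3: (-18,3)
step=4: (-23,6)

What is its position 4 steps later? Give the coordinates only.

First: linear, -5 per step → -43 at step 8.
Second: cycles through 6, 3 every 2 steps. Step 8 lands at position 0 of the cycle → 6.

(-43,6)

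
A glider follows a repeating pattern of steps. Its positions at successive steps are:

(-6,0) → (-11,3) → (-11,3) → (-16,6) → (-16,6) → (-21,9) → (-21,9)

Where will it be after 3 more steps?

The moves between consecutive positions are (-5,+3), (+0,+0), (-5,+3), (+0,+0), (-5,+3), (+0,+0); they repeat the 2-cycle [(-5,+3), (+0,+0)].
step 7: apply (-5,+3) → (-26,12)
step 8: apply (+0,+0) → (-26,12)
step 9: apply (-5,+3) → (-31,15)

(-31,15)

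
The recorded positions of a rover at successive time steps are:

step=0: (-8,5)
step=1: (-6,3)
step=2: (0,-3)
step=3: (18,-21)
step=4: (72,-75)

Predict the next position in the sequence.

Consecutive displacements (+2,-2), (+6,-6), (+18,-18), (+54,-54) scale by a factor of 3 each step.
step 5: (72,-75) + (+162,-162) → (234,-237)

(234,-237)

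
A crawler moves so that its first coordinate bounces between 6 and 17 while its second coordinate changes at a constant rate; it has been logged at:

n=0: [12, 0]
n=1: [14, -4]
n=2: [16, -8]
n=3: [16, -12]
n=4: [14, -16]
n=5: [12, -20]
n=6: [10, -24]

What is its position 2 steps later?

The first coordinate travels 2 per step and bounces off the walls at 6 and 17.
  step 7: 10 → 8
  step 8: 8 → 6
The second coordinate changes by -4 each step: at step 8 it is -32.

[6, -32]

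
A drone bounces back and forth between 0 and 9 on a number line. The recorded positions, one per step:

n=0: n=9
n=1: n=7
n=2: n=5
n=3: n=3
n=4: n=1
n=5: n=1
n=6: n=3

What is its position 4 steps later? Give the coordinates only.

n=7

The value reflects between 0 and 9, moving 2 per step.
  step 7: 3 → 5
  step 8: 5 → 7
  step 9: 7 → 9
  step 10: 9 → 7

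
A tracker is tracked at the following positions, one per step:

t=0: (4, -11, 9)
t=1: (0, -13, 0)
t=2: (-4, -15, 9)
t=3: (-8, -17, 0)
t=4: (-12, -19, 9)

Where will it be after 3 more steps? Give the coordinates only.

First: linear, -4 per step → -24 at step 7.
Second: linear, -2 per step → -25 at step 7.
Third: cycles through 9, 0 every 2 steps. Step 7 lands at position 1 of the cycle → 0.

(-24, -25, 0)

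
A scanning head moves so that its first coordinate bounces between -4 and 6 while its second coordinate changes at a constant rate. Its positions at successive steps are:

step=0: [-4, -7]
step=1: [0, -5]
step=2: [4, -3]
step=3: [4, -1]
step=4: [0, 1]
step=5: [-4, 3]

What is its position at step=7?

[4, 7]

The first coordinate travels 4 per step and bounces off the walls at -4 and 6.
  step 6: -4 → 0
  step 7: 0 → 4
The second coordinate changes by +2 each step: at step 7 it is 7.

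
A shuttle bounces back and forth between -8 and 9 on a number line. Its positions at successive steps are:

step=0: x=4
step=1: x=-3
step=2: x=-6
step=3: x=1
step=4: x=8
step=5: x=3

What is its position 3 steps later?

The value reflects between -8 and 9, moving 7 per step.
  step 6: 3 → -4
  step 7: -4 → -5
  step 8: -5 → 2

x=2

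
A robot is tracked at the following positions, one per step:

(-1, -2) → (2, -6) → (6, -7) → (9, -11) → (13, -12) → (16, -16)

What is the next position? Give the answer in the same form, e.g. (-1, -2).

(20, -17)

Differencing gives (+3, -4), (+4, -1), (+3, -4), (+4, -1), (+3, -4). This is the pattern (+3, -4), (+4, -1) repeated.
step 6: apply (+4, -1) → (20, -17)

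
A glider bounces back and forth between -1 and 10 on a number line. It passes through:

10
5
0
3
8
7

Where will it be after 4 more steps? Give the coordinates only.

The value reflects between -1 and 10, moving 5 per step.
  step 6: 7 → 2
  step 7: 2 → 1
  step 8: 1 → 6
  step 9: 6 → 9

9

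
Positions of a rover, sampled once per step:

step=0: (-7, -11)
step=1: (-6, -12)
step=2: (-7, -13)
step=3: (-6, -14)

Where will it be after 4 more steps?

(-6, -18)

The first coordinate repeats the cycle [-7, -6] with period 2; step 7 mod 2 = 1, giving -6.
The second coordinate changes by -1 each step, so at step 7 it is -11 + 7·(-1) = -18.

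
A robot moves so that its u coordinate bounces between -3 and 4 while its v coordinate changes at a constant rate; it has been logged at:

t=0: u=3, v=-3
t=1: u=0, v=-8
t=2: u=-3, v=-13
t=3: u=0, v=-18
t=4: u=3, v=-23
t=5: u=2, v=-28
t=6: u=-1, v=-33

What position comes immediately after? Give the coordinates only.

The u coordinate reflects between -3 and 4, moving 3 per step.
  step 7: -1 → -2
The v coordinate changes by -5 each step: at step 7 it is -38.

u=-2, v=-38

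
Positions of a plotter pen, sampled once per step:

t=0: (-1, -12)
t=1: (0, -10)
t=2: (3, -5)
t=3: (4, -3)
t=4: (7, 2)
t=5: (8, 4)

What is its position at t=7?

The moves between consecutive positions are (+1, +2), (+3, +5), (+1, +2), (+3, +5), (+1, +2); they repeat the 2-cycle [(+1, +2), (+3, +5)].
step 6: apply (+3, +5) → (11, 9)
step 7: apply (+1, +2) → (12, 11)

(12, 11)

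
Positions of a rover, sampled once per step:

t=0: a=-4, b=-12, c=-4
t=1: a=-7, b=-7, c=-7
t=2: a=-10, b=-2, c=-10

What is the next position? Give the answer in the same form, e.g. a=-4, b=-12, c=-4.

a=-13, b=3, c=-13

Each step adds (-3, +5, -3) to the position.
step 3: a=-10, b=-2, c=-10 + (-3, +5, -3) → a=-13, b=3, c=-13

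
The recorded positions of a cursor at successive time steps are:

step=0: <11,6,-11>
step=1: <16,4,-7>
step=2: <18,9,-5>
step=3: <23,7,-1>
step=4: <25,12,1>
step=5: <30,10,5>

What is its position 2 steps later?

<37,13,11>

Step-to-step displacements: <+5,-2,+4>, <+2,+5,+2>, <+5,-2,+4>, <+2,+5,+2>, <+5,-2,+4> — a repeating cycle of length 2.
step 6: apply <+2,+5,+2> → <32,15,7>
step 7: apply <+5,-2,+4> → <37,13,11>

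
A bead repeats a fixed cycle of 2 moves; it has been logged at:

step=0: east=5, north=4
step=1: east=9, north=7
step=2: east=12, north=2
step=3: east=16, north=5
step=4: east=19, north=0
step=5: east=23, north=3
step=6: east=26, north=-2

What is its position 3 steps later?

Differencing gives (+4,+3), (+3,-5), (+4,+3), (+3,-5), (+4,+3), (+3,-5). This is the pattern (+4,+3), (+3,-5) repeated.
step 7: apply (+4,+3) → east=30, north=1
step 8: apply (+3,-5) → east=33, north=-4
step 9: apply (+4,+3) → east=37, north=-1

east=37, north=-1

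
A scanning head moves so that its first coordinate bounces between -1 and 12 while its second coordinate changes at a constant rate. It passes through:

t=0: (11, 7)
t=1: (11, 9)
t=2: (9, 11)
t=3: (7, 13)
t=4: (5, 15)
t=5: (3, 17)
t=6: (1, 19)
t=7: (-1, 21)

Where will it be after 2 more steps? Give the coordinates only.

(3, 25)

The first coordinate travels 2 per step and bounces off the walls at -1 and 12.
  step 8: -1 → 1
  step 9: 1 → 3
The second coordinate changes by +2 each step: at step 9 it is 25.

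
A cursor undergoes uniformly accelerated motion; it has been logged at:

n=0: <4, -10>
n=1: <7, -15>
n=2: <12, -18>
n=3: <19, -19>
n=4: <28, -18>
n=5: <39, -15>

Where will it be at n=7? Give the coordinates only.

Successive displacements: <+3, -5>, <+5, -3>, <+7, -1>, <+9, +1>, <+11, +3> — each changes by <+2, +2>.
step 6: <39, -15> + <+13, +5> → <52, -10>
step 7: <52, -10> + <+15, +7> → <67, -3>

<67, -3>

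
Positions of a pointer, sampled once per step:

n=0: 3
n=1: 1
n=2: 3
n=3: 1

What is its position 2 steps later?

1

Consecutive displacements -2, +2, -2 scale by a factor of -1 each step.
step 4: 1 + 2 → 3
step 5: 3 − 2 → 1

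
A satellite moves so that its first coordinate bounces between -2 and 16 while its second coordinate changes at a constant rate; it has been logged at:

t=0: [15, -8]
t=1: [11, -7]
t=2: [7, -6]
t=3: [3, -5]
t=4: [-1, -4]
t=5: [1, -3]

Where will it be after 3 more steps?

The first coordinate travels 4 per step and bounces off the walls at -2 and 16.
  step 6: 1 → 5
  step 7: 5 → 9
  step 8: 9 → 13
The second coordinate changes by +1 each step: at step 8 it is 0.

[13, 0]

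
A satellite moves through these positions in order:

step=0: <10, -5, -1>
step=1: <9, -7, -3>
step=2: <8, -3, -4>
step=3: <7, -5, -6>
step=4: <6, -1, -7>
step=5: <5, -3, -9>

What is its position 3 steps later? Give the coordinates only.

Step-to-step displacements: <-1, -2, -2>, <-1, +4, -1>, <-1, -2, -2>, <-1, +4, -1>, <-1, -2, -2> — a repeating cycle of length 2.
step 6: apply <-1, +4, -1> → <4, 1, -10>
step 7: apply <-1, -2, -2> → <3, -1, -12>
step 8: apply <-1, +4, -1> → <2, 3, -13>

<2, 3, -13>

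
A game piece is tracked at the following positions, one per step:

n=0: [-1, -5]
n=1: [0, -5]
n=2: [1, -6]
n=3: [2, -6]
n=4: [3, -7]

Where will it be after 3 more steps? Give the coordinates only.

[6, -8]

Differencing gives [+1, +0], [+1, -1], [+1, +0], [+1, -1]. This is the pattern [+1, +0], [+1, -1] repeated.
step 5: apply [+1, +0] → [4, -7]
step 6: apply [+1, -1] → [5, -8]
step 7: apply [+1, +0] → [6, -8]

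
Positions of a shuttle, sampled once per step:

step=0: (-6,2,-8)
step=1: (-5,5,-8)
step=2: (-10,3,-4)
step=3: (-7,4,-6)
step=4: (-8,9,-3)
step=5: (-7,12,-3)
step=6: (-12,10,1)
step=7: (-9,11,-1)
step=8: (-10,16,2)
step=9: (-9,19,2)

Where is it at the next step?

Differencing gives (+1,+3,+0), (-5,-2,+4), (+3,+1,-2), (-1,+5,+3), (+1,+3,+0), (-5,-2,+4), (+3,+1,-2), (-1,+5,+3), (+1,+3,+0). This is the pattern (+1,+3,+0), (-5,-2,+4), (+3,+1,-2), (-1,+5,+3) repeated.
step 10: apply (-5,-2,+4) → (-14,17,6)

(-14,17,6)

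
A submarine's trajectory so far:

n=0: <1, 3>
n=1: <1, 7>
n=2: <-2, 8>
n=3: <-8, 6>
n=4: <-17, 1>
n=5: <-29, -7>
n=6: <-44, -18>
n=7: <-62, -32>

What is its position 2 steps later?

First differences are <+0, +4>, <-3, +1>, <-6, -2>, <-9, -5>, <-12, -8>, <-15, -11>, <-18, -14>; their common second difference is <-3, -3> (constant acceleration).
step 8: <-62, -32> + <-21, -17> → <-83, -49>
step 9: <-83, -49> + <-24, -20> → <-107, -69>

<-107, -69>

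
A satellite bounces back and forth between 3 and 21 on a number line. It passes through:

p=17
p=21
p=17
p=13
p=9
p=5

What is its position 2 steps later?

p=9

The value reflects between 3 and 21, moving 4 per step.
  step 6: 5 → 5
  step 7: 5 → 9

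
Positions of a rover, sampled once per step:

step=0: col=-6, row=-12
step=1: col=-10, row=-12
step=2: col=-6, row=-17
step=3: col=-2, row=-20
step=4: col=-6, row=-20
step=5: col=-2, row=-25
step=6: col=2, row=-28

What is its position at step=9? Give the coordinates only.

col=6, row=-36

Step-to-step displacements: (-4, +0), (+4, -5), (+4, -3), (-4, +0), (+4, -5), (+4, -3) — a repeating cycle of length 3.
step 7: apply (-4, +0) → col=-2, row=-28
step 8: apply (+4, -5) → col=2, row=-33
step 9: apply (+4, -3) → col=6, row=-36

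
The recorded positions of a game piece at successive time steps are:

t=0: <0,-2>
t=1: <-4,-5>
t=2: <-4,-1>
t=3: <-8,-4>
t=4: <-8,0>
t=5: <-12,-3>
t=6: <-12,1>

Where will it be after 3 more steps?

<-20,-1>

Step-to-step displacements: <-4,-3>, <+0,+4>, <-4,-3>, <+0,+4>, <-4,-3>, <+0,+4> — a repeating cycle of length 2.
step 7: apply <-4,-3> → <-16,-2>
step 8: apply <+0,+4> → <-16,2>
step 9: apply <-4,-3> → <-20,-1>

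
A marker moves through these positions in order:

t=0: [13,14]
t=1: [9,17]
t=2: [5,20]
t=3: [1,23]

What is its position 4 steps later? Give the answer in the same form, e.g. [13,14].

[-15,35]

The position changes by [-4,+3] every step.
step 4: [1,23] + [-4,+3] → [-3,26]
step 5: [-3,26] + [-4,+3] → [-7,29]
step 6: [-7,29] + [-4,+3] → [-11,32]
step 7: [-11,32] + [-4,+3] → [-15,35]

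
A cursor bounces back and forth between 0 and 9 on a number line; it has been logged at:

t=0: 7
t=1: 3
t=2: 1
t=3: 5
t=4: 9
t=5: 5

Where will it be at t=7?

3

The value reflects between 0 and 9, moving 4 per step.
  step 6: 5 → 1
  step 7: 1 → 3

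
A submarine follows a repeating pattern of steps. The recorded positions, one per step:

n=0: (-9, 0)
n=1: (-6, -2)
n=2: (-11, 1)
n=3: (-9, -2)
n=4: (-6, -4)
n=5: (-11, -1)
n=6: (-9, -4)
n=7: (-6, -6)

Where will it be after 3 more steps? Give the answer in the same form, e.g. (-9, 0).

Step-to-step displacements: (+3, -2), (-5, +3), (+2, -3), (+3, -2), (-5, +3), (+2, -3), (+3, -2) — a repeating cycle of length 3.
step 8: apply (-5, +3) → (-11, -3)
step 9: apply (+2, -3) → (-9, -6)
step 10: apply (+3, -2) → (-6, -8)

(-6, -8)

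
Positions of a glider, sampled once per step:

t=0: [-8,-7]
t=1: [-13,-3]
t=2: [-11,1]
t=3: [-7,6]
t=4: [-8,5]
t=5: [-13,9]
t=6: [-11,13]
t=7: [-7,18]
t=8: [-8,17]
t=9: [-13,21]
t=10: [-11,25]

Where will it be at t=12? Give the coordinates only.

[-8,29]

Differencing gives [-5,+4], [+2,+4], [+4,+5], [-1,-1], [-5,+4], [+2,+4], [+4,+5], [-1,-1], [-5,+4], [+2,+4]. This is the pattern [-5,+4], [+2,+4], [+4,+5], [-1,-1] repeated.
step 11: apply [+4,+5] → [-7,30]
step 12: apply [-1,-1] → [-8,29]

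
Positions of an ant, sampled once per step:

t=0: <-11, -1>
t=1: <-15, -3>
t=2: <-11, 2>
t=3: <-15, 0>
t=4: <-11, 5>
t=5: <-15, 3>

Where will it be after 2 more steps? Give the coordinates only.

<-15, 6>

The moves between consecutive positions are <-4, -2>, <+4, +5>, <-4, -2>, <+4, +5>, <-4, -2>; they repeat the 2-cycle [<-4, -2>, <+4, +5>].
step 6: apply <+4, +5> → <-11, 8>
step 7: apply <-4, -2> → <-15, 6>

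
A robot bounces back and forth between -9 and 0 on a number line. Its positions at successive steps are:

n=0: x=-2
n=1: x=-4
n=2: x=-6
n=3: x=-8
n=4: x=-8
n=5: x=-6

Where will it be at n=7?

The value reflects between -9 and 0, moving 2 per step.
  step 6: -6 → -4
  step 7: -4 → -2

x=-2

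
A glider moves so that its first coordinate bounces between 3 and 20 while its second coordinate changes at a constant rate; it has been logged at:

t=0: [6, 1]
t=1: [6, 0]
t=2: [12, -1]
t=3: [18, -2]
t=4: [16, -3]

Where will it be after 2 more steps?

[4, -5]

The first coordinate travels 6 per step and bounces off the walls at 3 and 20.
  step 5: 16 → 10
  step 6: 10 → 4
The second coordinate changes by -1 each step: at step 6 it is -5.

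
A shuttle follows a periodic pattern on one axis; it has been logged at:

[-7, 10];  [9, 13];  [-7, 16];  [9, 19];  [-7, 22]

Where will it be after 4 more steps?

[-7, 34]

The first coordinate repeats the cycle [-7, 9] with period 2; step 8 mod 2 = 0, giving -7.
The second coordinate changes by +3 each step, so at step 8 it is 10 + 8·(3) = 34.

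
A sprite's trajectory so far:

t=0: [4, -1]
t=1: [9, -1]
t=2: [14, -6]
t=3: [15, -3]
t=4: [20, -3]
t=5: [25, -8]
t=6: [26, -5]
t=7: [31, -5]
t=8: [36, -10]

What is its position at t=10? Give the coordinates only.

Differencing gives [+5, +0], [+5, -5], [+1, +3], [+5, +0], [+5, -5], [+1, +3], [+5, +0], [+5, -5]. This is the pattern [+5, +0], [+5, -5], [+1, +3] repeated.
step 9: apply [+1, +3] → [37, -7]
step 10: apply [+5, +0] → [42, -7]

[42, -7]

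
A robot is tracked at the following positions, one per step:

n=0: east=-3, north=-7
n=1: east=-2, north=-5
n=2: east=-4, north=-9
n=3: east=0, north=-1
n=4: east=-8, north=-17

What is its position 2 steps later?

east=-24, north=-49

Consecutive displacements (+1, +2), (-2, -4), (+4, +8), (-8, -16) scale by a factor of -2 each step.
step 5: east=-8, north=-17 + (+16, +32) → east=8, north=15
step 6: east=8, north=15 + (-32, -64) → east=-24, north=-49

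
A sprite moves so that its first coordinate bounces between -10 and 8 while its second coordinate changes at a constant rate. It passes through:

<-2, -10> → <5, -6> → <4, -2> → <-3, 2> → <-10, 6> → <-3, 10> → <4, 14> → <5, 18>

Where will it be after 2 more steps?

The first coordinate reflects between -10 and 8, moving 7 per step.
  step 8: 5 → -2
  step 9: -2 → -9
The second coordinate changes by +4 each step: at step 9 it is 26.

<-9, 26>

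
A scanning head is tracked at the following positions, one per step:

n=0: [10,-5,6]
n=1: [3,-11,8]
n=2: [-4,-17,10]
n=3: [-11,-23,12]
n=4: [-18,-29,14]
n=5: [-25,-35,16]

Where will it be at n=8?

Each step adds [-7,-6,+2] to the position.
step 6: [-25,-35,16] + [-7,-6,+2] → [-32,-41,18]
step 7: [-32,-41,18] + [-7,-6,+2] → [-39,-47,20]
step 8: [-39,-47,20] + [-7,-6,+2] → [-46,-53,22]

[-46,-53,22]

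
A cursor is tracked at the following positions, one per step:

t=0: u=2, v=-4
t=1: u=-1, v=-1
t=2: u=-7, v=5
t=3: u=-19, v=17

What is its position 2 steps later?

Consecutive displacements (-3, +3), (-6, +6), (-12, +12) scale by a factor of 2 each step.
step 4: u=-19, v=17 + (-24, +24) → u=-43, v=41
step 5: u=-43, v=41 + (-48, +48) → u=-91, v=89

u=-91, v=89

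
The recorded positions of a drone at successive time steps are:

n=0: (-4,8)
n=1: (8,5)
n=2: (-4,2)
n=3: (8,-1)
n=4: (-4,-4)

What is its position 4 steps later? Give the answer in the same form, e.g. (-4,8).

(-4,-16)

The first coordinate repeats the cycle [-4, 8] with period 2; step 8 mod 2 = 0, giving -4.
The second coordinate changes by -3 each step, so at step 8 it is 8 + 8·(-3) = -16.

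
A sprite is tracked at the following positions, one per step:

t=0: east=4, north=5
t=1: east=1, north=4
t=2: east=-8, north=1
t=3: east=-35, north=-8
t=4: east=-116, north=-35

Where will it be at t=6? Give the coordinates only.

east=-1088, north=-359

Step-to-step displacements: (-3, -1), (-9, -3), (-27, -9), (-81, -27); each is 3× the previous.
step 5: east=-116, north=-35 + (-243, -81) → east=-359, north=-116
step 6: east=-359, north=-116 + (-729, -243) → east=-1088, north=-359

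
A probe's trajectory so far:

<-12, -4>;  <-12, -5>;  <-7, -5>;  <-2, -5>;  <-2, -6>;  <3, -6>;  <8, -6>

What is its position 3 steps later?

Differencing gives <+0, -1>, <+5, +0>, <+5, +0>, <+0, -1>, <+5, +0>, <+5, +0>. This is the pattern <+0, -1>, <+5, +0>, <+5, +0> repeated.
step 7: apply <+0, -1> → <8, -7>
step 8: apply <+5, +0> → <13, -7>
step 9: apply <+5, +0> → <18, -7>

<18, -7>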